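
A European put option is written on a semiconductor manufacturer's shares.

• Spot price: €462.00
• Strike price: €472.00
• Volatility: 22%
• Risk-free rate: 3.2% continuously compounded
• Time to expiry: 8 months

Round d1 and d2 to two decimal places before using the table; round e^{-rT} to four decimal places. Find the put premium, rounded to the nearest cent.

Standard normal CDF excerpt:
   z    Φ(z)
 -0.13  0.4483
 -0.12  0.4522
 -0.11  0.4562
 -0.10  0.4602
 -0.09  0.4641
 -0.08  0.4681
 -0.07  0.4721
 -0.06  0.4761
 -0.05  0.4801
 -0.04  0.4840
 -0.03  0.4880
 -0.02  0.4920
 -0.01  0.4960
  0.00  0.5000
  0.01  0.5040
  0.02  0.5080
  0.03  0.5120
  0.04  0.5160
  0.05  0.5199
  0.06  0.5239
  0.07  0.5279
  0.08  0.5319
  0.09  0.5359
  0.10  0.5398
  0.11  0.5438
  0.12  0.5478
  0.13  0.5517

σ√T = 0.22·√0.6667 = 0.1796
d₁ = [ln(462/472) + (0.032 + 0.22²/2)·0.6667] / 0.1796 = [-0.0214 + 0.0375] / 0.1796 = 0.0894 → 0.09
d₂ = d₁ − σ√T = 0.0894 − 0.1796 = -0.0903 → -0.09
e^(−rT) = e^(−0.032·0.6667) = 0.9789
N(−d₂) = N(0.09) = 0.5359;  N(−d₁) = N(-0.09) = 0.4641
P = 472·0.9789·0.5359 − 462·0.4641 = 247.6077 − 214.4142 = 33.1935

€33.19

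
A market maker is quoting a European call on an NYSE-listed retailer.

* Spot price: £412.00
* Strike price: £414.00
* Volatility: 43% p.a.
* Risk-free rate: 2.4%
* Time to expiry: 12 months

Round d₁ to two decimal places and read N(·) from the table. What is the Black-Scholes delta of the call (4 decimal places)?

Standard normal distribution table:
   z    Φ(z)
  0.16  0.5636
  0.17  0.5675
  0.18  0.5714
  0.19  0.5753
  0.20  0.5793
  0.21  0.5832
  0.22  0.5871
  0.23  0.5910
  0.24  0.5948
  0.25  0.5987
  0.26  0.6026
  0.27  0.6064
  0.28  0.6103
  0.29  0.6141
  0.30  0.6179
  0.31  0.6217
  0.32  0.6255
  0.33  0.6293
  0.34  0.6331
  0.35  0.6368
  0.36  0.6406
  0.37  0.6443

0.6026

T = 1;  σ√T = 0.4300
d₁ = [ln(412/414) + (0.024 + 0.43²/2)·1] / 0.4300 = [-0.0048 + 0.1164] / 0.4300 = 0.2596 ≈ 0.26
N(d₁) = N(0.26) = 0.6026
Δ_call = N(d₁) = 0.6026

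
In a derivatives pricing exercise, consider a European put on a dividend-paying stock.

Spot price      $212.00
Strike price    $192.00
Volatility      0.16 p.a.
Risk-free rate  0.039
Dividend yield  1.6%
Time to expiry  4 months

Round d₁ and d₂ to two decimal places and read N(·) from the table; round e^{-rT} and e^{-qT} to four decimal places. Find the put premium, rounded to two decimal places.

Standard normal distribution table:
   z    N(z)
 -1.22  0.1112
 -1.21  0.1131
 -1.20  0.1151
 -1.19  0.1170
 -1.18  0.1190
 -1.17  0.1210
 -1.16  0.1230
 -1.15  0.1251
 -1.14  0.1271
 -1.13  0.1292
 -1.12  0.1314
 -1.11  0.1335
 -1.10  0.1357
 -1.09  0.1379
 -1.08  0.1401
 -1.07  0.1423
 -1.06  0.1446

T = 0.3333;  σ√T = 0.0924
d₁ = [ln(212/192) + (0.039 − 0.016 + 0.16²/2)·0.3333] / 0.0924 = [0.0991 + 0.0119] / 0.0924 = 1.2019 → 1.20
d₂ = d₁ − σ√T = 1.2019 − 0.0924 = 1.1095 → 1.11
e^(−qT) = e^(−0.016·0.3333) = 0.9947;  e^(−rT) = e^(−0.039·0.3333) = 0.9871
P = 192·0.9871·N(-1.11) − 212·0.9947·N(-1.20) = 192·0.9871·0.1335 − 212·0.9947·0.1151 = 25.3013 − 24.2719 = 1.0295

$1.03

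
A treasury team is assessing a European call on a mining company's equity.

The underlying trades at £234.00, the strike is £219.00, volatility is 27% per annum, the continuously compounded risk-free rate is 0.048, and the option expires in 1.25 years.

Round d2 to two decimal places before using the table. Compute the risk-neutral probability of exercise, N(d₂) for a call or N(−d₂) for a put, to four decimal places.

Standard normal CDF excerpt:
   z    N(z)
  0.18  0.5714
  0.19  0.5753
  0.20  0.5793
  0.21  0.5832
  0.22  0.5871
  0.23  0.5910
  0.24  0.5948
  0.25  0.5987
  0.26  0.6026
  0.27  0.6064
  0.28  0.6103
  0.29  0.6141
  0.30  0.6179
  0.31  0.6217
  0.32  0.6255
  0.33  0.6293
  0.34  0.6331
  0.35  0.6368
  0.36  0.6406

0.6064

σ√T = 0.27·√1.25 = 0.3019
ln(S/K) + (r + σ²/2)T = ln(234/219) + (0.048 + 0.27²/2)·1.25 = 0.0662 + 0.1056 = 0.1718
d₁ = 0.1718 / 0.3019 = 0.5692 which rounds to 0.57
d₂ = d₁ − σ√T = 0.5692 − 0.3019 = 0.2673 which rounds to 0.27
Pr(exercise) under Q = N(d₂) = 0.6064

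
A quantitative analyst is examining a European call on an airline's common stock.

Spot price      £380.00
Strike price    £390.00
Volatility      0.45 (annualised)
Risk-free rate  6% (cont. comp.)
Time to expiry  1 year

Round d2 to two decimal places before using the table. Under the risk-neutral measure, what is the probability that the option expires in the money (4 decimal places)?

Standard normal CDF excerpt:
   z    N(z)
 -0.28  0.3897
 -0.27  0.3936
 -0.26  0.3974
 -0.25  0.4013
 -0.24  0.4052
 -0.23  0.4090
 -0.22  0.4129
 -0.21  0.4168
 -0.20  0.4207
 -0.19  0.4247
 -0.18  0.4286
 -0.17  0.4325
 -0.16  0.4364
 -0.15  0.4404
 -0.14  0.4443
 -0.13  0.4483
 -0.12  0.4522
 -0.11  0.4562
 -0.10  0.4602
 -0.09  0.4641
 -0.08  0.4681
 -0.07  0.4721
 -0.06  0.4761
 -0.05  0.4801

0.4404

σ√T = 0.45·√1 = 0.4500
d₁ = [ln(380/390) + (0.06 + ½·0.45²)·1] / (σ√T) = (-0.0260 + 0.1613) / 0.4500 = 0.3006 → 0.30
d₂ = 0.3006 − 0.4500 = -0.1494 → -0.15
Risk-neutral Pr[S_T > K] = N(d₂) = N(-0.15) = 0.4404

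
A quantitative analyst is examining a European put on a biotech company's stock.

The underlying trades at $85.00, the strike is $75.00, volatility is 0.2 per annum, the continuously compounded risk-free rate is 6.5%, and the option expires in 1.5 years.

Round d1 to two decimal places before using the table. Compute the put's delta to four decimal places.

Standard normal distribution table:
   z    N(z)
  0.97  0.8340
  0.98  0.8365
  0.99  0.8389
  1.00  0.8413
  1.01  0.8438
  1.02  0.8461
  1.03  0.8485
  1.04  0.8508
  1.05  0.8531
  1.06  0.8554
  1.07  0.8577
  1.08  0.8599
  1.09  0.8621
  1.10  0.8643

-0.1515

T = 1.5;  σ√T = 0.2449
d₁ = [ln(85/75) + (0.065 + 0.2²/2)·1.5] / 0.2449 = [0.1252 + 0.1275] / 0.2449 = 1.0315 which rounds to 1.03
N(d₁) = N(1.03) = 0.8485
Δ_put = N(d₁) − 1 = 0.8485 − 1 = -0.1515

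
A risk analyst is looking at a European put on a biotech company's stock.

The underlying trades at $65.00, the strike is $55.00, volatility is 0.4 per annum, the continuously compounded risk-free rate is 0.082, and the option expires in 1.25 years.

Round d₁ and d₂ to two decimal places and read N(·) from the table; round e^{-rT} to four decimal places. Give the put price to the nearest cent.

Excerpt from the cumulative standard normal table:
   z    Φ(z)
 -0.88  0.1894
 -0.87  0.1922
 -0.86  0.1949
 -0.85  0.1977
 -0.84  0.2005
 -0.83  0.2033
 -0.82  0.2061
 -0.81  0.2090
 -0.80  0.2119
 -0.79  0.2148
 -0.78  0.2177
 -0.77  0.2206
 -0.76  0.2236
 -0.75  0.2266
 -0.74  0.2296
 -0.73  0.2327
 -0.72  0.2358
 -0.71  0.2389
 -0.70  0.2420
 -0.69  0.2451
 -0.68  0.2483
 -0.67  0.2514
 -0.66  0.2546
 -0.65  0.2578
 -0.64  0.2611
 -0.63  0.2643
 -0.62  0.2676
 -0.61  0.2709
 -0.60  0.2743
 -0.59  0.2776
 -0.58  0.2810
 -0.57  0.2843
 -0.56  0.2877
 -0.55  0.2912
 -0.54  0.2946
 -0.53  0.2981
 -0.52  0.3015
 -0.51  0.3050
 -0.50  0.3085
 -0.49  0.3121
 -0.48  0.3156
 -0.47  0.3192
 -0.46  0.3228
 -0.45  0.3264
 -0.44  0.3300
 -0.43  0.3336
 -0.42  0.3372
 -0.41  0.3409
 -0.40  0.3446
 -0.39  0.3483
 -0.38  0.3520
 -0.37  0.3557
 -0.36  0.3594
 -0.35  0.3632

σ√T = 0.4·√1.25 = 0.4472
d₁ = [ln(65/55) + (0.082 + 0.4²/2)·1.25] / 0.4472 = [0.1671 + 0.2025] / 0.4472 = 0.8263 ⇒ 0.83
d₂ = d₁ − σ√T = 0.8263 − 0.4472 = 0.3791 ⇒ 0.38
exp(−rT) = exp(−0.082·1.25) = 0.9026
N(−d₂) = N(-0.38) = 0.3520;  N(−d₁) = N(-0.83) = 0.2033
P = 55·0.9026·0.3520 − 65·0.2033 = 17.4743 − 13.2145 = 4.2598

$4.26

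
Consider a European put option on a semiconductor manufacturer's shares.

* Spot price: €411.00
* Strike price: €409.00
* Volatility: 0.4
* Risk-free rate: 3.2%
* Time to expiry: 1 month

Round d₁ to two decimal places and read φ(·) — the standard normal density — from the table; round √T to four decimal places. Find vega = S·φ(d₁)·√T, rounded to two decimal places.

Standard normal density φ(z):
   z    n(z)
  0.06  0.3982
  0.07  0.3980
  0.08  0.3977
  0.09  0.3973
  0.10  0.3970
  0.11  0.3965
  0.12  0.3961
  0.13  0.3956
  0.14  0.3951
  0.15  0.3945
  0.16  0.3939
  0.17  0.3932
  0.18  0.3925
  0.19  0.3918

σ√T = 0.4 × 0.2887 = 0.1155
ln(S/K) + (r + σ²/2)T = ln(411/409) + (0.032 + 0.4²/2)·0.08333 = 0.0049 + 0.0093 = 0.0142
d₁ = 0.0142 / 0.1155 = 0.1231 ⇒ 0.12
√T = √0.08333 = 0.2887
φ(d₁) = φ(0.12) = 0.3961
vega = S·φ(d₁)·√T = 411·0.3961·0.2887 = 46.9995

47.00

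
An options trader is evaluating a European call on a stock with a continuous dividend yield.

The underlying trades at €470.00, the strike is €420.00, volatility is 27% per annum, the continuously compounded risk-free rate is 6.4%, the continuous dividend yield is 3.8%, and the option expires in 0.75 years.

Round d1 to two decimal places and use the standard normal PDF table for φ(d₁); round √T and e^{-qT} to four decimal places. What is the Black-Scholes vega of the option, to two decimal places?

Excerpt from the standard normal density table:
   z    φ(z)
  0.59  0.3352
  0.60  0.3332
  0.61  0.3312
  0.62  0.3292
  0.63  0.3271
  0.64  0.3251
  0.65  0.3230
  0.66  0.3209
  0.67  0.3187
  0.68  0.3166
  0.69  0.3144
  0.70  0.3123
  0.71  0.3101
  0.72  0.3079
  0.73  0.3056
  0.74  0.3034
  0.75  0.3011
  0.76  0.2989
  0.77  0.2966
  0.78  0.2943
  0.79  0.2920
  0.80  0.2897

T = 0.75;  σ√T = 0.2338
d₁ = [ln(470/420) + (0.064 − 0.038 + ½·0.27²)·0.75] / (σ√T) = (0.1125 + 0.0468) / 0.2338 = 0.6813 which rounds to 0.68
√T = √0.75 = 0.8660
φ(d₁) = φ(0.68) = 0.3166
e^(−qT) = e^(−0.038·0.75) = 0.9719
vega = S·e^(−qT)·φ(d₁)·√T = 470·0.9719·0.3166·0.8660 = 125.2415

125.24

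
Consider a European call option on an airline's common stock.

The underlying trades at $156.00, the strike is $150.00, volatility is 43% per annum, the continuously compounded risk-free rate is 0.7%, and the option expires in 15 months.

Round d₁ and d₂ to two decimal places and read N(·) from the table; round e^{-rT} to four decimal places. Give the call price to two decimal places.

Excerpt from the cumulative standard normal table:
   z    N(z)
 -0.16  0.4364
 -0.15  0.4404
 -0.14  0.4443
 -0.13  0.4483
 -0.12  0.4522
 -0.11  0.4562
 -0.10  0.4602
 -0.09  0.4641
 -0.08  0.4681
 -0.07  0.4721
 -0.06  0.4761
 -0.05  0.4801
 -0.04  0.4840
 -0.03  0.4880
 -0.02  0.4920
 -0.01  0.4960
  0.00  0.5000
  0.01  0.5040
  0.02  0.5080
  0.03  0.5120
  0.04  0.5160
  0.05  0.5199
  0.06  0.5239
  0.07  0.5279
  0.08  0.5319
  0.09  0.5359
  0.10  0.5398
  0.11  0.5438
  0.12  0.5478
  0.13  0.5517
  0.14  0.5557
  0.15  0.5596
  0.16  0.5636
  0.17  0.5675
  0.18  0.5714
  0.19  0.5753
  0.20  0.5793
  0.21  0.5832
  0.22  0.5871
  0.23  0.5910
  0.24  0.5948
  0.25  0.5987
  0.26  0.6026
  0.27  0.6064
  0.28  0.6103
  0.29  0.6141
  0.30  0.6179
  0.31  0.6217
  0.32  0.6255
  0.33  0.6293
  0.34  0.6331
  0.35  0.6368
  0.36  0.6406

$32.70

σ√T = 0.43 × 1.1180 = 0.4808
d₁ = [ln(156/150) + (0.007 + ½·0.43²)·1.25] / (σ√T) = (0.0392 + 0.1243) / 0.4808 = 0.3402 ⇒ 0.34
d₂ = 0.3402 − 0.4808 = -0.1406 ⇒ -0.14
e^(−rT) = e^(−0.007·1.25) = 0.9913
C = 156·N(0.34) − 150·0.9913·N(-0.14) = 156·0.6331 − 150·0.9913·0.4443 = 98.7636 − 66.0652 = 32.6984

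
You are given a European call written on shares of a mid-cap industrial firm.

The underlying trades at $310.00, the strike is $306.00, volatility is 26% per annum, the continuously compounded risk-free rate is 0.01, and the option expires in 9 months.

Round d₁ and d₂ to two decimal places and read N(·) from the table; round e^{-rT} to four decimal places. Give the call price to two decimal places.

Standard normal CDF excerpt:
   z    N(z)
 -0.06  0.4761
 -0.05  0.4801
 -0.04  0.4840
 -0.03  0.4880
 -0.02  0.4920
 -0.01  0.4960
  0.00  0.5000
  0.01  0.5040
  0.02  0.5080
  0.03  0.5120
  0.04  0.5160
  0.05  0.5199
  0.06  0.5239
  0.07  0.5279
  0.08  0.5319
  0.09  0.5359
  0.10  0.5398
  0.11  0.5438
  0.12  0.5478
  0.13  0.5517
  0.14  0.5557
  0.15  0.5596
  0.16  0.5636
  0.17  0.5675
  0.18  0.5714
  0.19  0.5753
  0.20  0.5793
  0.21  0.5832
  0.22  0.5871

T = 0.75;  σ√T = 0.2252
d₁ = [ln(310/306) + (0.01 + 0.26²/2)·0.75] / 0.2252 = [0.0130 + 0.0329] / 0.2252 = 0.2036 which rounds to 0.20
d₂ = d₁ − σ√T = 0.2036 − 0.2252 = -0.0216 which rounds to -0.02
exp(−rT) = exp(−0.01·0.75) = 0.9925
N(d₁) = N(0.20) = 0.5793;  N(d₂) = N(-0.02) = 0.4920
C = 310·0.5793 − 306·0.9925·0.4920 = 179.5830 − 149.4229 = 30.1601

$30.16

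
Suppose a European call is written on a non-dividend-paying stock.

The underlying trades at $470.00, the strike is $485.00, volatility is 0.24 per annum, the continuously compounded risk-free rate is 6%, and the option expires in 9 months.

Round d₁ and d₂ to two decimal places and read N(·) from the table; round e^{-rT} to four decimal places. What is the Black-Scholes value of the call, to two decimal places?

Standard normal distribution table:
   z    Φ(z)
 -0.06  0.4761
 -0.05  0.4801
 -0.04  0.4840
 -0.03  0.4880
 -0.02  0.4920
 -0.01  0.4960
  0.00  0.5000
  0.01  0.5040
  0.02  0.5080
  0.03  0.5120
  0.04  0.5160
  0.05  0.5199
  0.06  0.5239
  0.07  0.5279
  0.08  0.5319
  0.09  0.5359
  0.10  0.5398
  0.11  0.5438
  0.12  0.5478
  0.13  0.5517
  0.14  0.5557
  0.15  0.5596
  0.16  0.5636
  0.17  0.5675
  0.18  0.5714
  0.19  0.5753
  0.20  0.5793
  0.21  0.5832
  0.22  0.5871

σ√T = 0.24·√0.75 = 0.2078
d₁ = [ln(470/485) + (0.06 + 0.24²/2)·0.75] / 0.2078 = [-0.0314 + 0.0666] / 0.2078 = 0.1693 ⇒ 0.17
d₂ = d₁ − σ√T = 0.1693 − 0.2078 = -0.0386 ⇒ -0.04
exp(−rT) = exp(−0.06·0.75) = 0.9560
N(d₁) = N(0.17) = 0.5675;  N(d₂) = N(-0.04) = 0.4840
C = 470·0.5675 − 485·0.9560·0.4840 = 266.7250 − 224.4114 = 42.3136

$42.31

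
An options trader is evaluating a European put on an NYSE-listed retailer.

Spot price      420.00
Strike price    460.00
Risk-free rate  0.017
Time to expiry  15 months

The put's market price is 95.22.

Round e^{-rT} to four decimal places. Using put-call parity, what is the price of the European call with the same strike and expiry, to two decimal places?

64.88

e^(−rT) = e^(−0.017·1.25) = 0.9790
Put-call parity: C − P = S − K·e^(−rT) = 420 − 460·0.9790 = 420 − 450.3400 = -30.3400
C = P + (C − P) = 95.22 + (-30.3400) = 64.8800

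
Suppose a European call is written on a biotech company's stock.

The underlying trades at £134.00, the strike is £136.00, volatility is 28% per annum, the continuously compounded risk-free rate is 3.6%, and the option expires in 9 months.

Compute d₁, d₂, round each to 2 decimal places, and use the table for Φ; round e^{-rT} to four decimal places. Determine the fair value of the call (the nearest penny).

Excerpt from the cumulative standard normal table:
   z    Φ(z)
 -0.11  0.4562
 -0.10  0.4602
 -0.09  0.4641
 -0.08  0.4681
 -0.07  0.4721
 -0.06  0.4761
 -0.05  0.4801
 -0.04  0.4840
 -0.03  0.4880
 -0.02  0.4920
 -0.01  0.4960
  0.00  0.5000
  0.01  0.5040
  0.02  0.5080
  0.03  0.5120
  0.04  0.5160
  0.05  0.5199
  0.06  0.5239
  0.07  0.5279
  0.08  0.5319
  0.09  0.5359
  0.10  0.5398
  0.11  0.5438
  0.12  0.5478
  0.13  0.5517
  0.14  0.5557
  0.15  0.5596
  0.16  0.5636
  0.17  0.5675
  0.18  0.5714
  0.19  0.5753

£13.55

σ√T = 0.28 × 0.8660 = 0.2425
ln(S/K) + (r + σ²/2)T = ln(134/136) + (0.036 + 0.28²/2)·0.75 = -0.0148 + 0.0564 = 0.0416
d₁ = 0.0416 / 0.2425 = 0.1715 ⇒ 0.17
d₂ = d₁ − σ√T = 0.1715 − 0.2425 = -0.0710 ⇒ -0.07
e^(−rT) = e^(−0.036·0.75) = 0.9734
C = 134·N(0.17) − 136·0.9734·N(-0.07) = 134·0.5675 − 136·0.9734·0.4721 = 76.0450 − 62.4977 = 13.5473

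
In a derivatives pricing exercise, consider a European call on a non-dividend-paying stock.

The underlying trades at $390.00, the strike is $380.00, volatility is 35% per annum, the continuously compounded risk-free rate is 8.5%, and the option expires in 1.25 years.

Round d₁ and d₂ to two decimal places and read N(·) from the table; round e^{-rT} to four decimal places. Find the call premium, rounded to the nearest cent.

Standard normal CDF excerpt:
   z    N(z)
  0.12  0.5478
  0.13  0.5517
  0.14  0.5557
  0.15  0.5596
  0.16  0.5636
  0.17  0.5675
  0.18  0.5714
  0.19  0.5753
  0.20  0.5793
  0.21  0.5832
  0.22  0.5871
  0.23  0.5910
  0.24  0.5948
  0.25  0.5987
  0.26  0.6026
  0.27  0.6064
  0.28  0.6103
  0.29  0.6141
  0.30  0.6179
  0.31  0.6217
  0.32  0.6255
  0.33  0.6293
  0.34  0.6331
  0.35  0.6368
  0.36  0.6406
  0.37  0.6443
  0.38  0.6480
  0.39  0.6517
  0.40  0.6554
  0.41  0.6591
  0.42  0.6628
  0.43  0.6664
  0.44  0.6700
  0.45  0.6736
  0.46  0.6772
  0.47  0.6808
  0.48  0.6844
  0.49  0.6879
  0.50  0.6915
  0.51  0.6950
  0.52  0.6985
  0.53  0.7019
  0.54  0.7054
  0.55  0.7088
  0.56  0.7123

$83.86

σ√T = 0.35 × 1.1180 = 0.3913
d₁ = [ln(390/380) + (0.085 + ½·0.35²)·1.25] / (σ√T) = (0.0260 + 0.1828) / 0.3913 = 0.5336 ≈ 0.53
d₂ = 0.5336 − 0.3913 = 0.1422 ≈ 0.14
e^(−rT) = e^(−0.085·1.25) = 0.8992
N(d₁) = N(0.53) = 0.7019;  N(d₂) = N(0.14) = 0.5557
C = 390·0.7019 − 380·0.8992·0.5557 = 273.7410 − 189.8805 = 83.8605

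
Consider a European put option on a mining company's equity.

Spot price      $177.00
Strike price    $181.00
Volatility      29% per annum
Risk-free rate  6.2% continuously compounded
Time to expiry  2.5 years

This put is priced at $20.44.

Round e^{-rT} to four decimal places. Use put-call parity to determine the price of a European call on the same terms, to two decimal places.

$42.43

exp(−rT) = exp(−0.062·2.5) = 0.8564
Put-call parity: C − P = S − K·e^(−rT) = 177 − 181·0.8564 = 177 − 155.0084 = 21.9916
C = P + (C − P) = 20.44 + (21.9916) = 42.4316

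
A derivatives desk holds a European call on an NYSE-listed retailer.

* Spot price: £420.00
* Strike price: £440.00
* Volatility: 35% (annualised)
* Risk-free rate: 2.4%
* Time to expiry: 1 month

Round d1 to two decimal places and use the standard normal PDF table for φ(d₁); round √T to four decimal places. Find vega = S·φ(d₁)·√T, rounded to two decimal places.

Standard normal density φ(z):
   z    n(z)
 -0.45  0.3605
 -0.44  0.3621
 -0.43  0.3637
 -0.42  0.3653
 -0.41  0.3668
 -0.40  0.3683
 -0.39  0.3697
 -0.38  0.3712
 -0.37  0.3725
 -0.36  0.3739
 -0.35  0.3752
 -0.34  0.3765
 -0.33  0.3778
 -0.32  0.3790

44.83

σ√T = 0.35 × 0.2887 = 0.1010
d₁ = [ln(420/440) + (0.024 + 0.35²/2)·0.08333] / 0.1010 = [-0.0465 + 0.0071] / 0.1010 = -0.3901 → -0.39
√T = √0.08333 = 0.2887
φ(d₁) = φ(-0.39) = 0.3697
vega = S·φ(d₁)·√T = 420·0.3697·0.2887 = 44.8276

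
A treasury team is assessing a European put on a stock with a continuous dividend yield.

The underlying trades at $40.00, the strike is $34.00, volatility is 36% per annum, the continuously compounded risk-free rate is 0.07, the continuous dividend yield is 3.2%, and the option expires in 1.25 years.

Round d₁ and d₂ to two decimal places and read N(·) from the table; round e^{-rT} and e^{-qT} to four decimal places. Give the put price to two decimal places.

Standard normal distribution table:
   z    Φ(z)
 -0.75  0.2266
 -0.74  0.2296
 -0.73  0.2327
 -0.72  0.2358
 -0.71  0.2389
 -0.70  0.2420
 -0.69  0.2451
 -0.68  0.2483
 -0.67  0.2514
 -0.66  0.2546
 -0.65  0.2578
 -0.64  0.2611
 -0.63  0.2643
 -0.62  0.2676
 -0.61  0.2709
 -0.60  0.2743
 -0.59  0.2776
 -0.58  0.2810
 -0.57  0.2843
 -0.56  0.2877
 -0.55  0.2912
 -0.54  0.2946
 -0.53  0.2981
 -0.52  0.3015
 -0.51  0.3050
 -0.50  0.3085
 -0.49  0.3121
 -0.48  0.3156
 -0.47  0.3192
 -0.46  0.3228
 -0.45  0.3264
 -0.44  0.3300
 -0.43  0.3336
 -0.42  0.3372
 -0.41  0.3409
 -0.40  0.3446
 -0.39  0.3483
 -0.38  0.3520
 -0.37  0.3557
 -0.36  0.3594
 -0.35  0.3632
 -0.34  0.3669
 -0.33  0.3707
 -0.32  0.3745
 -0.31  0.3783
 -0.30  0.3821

σ√T = 0.36·√1.25 = 0.4025
d₁ = [ln(40/34) + (0.07 − 0.032 + 0.36²/2)·1.25] / 0.4025 = [0.1625 + 0.1285] / 0.4025 = 0.7230 → 0.72
d₂ = d₁ − σ√T = 0.7230 − 0.4025 = 0.3206 → 0.32
e^(−qT) = e^(−0.032·1.25) = 0.9608;  e^(−rT) = e^(−0.07·1.25) = 0.9162
N(−d₂) = N(-0.32) = 0.3745;  N(−d₁) = N(-0.72) = 0.2358
P = 34·0.9162·0.3745 − 40·0.9608·0.2358 = 11.6660 − 9.0623 = 2.6037

$2.60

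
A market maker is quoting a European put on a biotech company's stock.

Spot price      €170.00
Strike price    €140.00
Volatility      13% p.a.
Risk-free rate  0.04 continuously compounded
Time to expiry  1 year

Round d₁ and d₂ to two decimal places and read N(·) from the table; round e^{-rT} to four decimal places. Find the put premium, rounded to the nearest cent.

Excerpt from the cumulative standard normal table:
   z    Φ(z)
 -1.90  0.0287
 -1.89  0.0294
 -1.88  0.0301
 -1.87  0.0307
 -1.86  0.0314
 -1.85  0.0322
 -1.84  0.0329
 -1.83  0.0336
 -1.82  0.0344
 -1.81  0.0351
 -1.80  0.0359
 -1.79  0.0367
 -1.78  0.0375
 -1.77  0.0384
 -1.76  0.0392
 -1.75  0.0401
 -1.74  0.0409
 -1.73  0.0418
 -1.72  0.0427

€0.28

T = 1;  σ√T = 0.1300
d₁ = [ln(170/140) + (0.04 + 0.13²/2)·1] / 0.1300 = [0.1942 + 0.0485] / 0.1300 = 1.8662 ≈ 1.87
d₂ = d₁ − σ√T = 1.8662 − 0.1300 = 1.7362 ≈ 1.74
e^(−rT) = e^(−0.04·1) = 0.9608
P = 140·0.9608·N(-1.74) − 170·N(-1.87) = 140·0.9608·0.0409 − 170·0.0307 = 5.5015 − 5.2190 = 0.2825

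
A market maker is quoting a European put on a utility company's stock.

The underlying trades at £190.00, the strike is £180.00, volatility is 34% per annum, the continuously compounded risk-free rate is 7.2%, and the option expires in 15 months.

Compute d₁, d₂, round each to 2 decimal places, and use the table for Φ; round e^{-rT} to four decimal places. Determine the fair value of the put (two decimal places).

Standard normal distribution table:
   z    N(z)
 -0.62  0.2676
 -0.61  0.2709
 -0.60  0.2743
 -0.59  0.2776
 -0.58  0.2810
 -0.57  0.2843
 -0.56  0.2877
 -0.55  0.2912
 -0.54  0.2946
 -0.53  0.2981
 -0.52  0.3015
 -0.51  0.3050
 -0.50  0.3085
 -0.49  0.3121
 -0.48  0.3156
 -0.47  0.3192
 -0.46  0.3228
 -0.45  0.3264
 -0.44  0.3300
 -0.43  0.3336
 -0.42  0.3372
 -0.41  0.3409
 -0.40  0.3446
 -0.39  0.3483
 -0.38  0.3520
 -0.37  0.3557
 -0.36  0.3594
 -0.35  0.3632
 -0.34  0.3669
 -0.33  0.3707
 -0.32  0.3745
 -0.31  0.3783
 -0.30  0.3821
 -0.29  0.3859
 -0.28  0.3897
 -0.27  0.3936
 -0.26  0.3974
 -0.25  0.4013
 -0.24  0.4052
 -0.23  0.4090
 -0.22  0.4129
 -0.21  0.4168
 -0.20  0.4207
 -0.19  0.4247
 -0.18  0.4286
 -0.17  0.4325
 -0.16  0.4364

σ√T = 0.34 × 1.1180 = 0.3801
ln(S/K) + (r + σ²/2)T = ln(190/180) + (0.072 + 0.34²/2)·1.25 = 0.0541 + 0.1623 = 0.2163
d₁ = 0.2163 / 0.3801 = 0.5691 → 0.57
d₂ = d₁ − σ√T = 0.5691 − 0.3801 = 0.1889 → 0.19
exp(−rT) = exp(−0.072·1.25) = 0.9139
N(−d₂) = N(-0.19) = 0.4247;  N(−d₁) = N(-0.57) = 0.2843
P = 180·0.9139·0.4247 − 190·0.2843 = 69.8640 − 54.0170 = 15.8470

£15.85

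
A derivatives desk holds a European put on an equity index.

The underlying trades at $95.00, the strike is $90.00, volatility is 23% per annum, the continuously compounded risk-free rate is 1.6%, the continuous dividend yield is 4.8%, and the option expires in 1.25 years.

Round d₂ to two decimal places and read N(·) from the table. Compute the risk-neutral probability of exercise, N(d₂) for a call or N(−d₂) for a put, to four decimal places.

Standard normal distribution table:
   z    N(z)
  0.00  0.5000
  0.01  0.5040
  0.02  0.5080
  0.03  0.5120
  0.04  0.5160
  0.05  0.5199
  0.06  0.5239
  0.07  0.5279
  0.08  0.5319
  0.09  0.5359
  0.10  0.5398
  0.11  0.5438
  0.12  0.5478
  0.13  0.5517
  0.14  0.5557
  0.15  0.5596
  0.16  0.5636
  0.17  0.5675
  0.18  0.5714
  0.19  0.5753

0.5279

T = 1.25;  σ√T = 0.2571
d₁ = [ln(95/90) + (0.016 − 0.048 + ½·0.23²)·1.25] / (σ√T) = (0.0541 − 0.0069) / 0.2571 = 0.1833 ≈ 0.18
d₂ = 0.1833 − 0.2571 = -0.0739 ≈ -0.07
Pr(exercise) under Q = N(−d₂) = N(0.07) = 0.5279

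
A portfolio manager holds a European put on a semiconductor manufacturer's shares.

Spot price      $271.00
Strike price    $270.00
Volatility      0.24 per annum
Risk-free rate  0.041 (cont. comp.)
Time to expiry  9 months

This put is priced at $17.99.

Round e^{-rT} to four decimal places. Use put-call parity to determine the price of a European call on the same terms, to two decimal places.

e^(−rT) = e^(−0.041·0.75) = 0.9697
Put-call parity: C − P = S − K·e^(−rT) = 271 − 270·0.9697 = 271 − 261.8190 = 9.1810
C = P + (C − P) = 17.99 + (9.1810) = 27.1710

$27.17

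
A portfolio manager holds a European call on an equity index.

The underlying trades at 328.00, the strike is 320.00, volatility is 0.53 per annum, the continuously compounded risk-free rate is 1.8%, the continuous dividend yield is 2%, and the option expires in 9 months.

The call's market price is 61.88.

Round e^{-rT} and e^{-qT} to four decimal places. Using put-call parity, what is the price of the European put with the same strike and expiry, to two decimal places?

e^(−qT) = e^(−0.02·0.75) = 0.9851;  e^(−rT) = e^(−0.018·0.75) = 0.9866
Put-call parity: C − P = S·e^(−qT) − K·e^(−rT) = 328·0.9851 − 320·0.9866 = 323.1128 − 315.7120 = 7.4008
P = C − (C − P) = 61.88 − (7.4008) = 54.4792

54.48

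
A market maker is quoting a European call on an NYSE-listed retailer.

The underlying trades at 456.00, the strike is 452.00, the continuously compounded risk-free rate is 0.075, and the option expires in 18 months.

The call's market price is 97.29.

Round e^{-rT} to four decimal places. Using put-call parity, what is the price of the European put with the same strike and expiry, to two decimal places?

45.20

exp(−rT) = exp(−0.075·1.5) = 0.8936
Put-call parity: C − P = S − K·e^(−rT) = 456 − 452·0.8936 = 456 − 403.9072 = 52.0928
P = C − (C − P) = 97.29 − (52.0928) = 45.1972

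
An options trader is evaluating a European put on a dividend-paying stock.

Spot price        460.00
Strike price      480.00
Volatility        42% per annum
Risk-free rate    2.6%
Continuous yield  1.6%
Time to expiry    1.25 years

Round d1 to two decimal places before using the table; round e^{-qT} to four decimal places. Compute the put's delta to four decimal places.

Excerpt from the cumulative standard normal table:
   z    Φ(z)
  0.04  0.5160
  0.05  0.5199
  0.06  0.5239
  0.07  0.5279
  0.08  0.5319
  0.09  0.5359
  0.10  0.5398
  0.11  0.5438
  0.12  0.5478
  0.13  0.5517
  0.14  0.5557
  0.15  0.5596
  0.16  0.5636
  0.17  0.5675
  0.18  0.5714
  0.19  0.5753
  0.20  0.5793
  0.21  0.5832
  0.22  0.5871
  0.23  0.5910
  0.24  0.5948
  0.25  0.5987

σ√T = 0.42 × 1.1180 = 0.4696
ln(S/K) + (r − q + σ²/2)T = ln(460/480) + (0.026 − 0.016 + 0.42²/2)·1.25 = -0.0426 + 0.1227 = 0.0802
d₁ = 0.0802 / 0.4696 = 0.1708 → 0.17
N(d₁) = N(0.17) = 0.5675
Δ_put = exp(−qT)·(N(d₁) − 1) = 0.9802·(0.5675 − 1) = -0.4239

-0.4239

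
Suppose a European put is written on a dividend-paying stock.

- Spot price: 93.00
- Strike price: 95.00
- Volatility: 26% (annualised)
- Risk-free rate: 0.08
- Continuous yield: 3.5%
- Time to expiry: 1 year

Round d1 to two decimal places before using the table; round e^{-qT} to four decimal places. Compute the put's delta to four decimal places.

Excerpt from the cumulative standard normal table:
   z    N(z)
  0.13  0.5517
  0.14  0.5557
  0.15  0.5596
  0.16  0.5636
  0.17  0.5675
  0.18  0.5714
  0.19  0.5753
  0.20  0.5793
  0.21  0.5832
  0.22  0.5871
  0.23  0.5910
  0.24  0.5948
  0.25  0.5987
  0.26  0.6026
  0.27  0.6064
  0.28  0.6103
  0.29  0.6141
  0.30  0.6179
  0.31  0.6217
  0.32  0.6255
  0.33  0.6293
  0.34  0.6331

σ√T = 0.26 × 1.0000 = 0.2600
d₁ = [ln(93/95) + (0.08 − 0.035 + 0.26²/2)·1] / 0.2600 = [-0.0213 + 0.0788] / 0.2600 = 0.2212 ⇒ 0.22
N(d₁) = N(0.22) = 0.5871
Δ_put = exp(−qT)·(N(d₁) − 1) = 0.9656·(0.5871 − 1) = -0.3987

-0.3987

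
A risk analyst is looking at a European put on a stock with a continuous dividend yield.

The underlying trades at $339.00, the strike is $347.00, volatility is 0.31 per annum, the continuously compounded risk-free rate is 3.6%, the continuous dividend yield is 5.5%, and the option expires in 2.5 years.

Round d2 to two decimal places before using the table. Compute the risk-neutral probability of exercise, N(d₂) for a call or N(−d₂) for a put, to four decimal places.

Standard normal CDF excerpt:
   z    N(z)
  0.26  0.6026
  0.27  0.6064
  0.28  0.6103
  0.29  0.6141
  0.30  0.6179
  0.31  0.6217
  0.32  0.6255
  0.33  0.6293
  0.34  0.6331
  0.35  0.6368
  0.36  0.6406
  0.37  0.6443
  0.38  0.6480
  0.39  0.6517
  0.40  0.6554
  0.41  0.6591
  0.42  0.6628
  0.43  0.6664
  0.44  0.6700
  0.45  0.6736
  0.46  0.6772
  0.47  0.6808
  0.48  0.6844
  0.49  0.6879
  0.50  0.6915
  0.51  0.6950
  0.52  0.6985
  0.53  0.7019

0.6517

T = 2.5;  σ√T = 0.4902
d₁ = [ln(339/347) + (0.036 − 0.055 + 0.31²/2)·2.5] / 0.4902 = [-0.0233 + 0.0726] / 0.4902 = 0.1006 ≈ 0.10
d₂ = d₁ − σ√T = 0.1006 − 0.4902 = -0.3896 ≈ -0.39
Risk-neutral Pr[S_T < K] = N(−d₂) = N(0.39) = 0.6517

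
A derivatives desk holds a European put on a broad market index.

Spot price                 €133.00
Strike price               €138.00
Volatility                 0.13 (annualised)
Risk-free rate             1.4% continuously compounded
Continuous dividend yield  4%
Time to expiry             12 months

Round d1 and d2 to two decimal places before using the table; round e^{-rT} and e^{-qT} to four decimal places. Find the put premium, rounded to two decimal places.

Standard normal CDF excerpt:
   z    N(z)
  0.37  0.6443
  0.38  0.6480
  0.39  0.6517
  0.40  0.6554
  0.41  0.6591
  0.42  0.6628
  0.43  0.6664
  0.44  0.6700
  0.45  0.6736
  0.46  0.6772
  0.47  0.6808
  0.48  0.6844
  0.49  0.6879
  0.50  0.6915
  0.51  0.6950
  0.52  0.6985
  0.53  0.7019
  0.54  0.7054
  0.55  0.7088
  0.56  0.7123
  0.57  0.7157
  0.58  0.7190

σ√T = 0.13 × 1.0000 = 0.1300
d₁ = [ln(133/138) + (0.014 − 0.04 + 0.13²/2)·1] / 0.1300 = [-0.0369 − 0.0176] / 0.1300 = -0.4189 which rounds to -0.42
d₂ = d₁ − σ√T = -0.4189 − 0.1300 = -0.5489 which rounds to -0.55
exp(−qT) = exp(−0.04·1) = 0.9608;  exp(−rT) = exp(−0.014·1) = 0.9861
N(−d₂) = N(0.55) = 0.7088;  N(−d₁) = N(0.42) = 0.6628
P = 138·0.9861·0.7088 − 133·0.9608·0.6628 = 96.4548 − 84.6968 = 11.7580

€11.76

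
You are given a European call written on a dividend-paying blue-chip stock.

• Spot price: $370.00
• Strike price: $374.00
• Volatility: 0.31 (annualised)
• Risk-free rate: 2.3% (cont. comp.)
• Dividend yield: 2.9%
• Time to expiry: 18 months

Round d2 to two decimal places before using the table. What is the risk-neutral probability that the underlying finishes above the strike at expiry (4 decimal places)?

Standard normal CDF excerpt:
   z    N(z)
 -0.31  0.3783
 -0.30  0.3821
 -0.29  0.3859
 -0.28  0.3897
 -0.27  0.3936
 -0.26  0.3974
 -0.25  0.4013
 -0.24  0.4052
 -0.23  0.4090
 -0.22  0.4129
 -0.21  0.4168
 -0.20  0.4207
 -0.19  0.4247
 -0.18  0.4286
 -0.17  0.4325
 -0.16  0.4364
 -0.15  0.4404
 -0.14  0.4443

T = 1.5;  σ√T = 0.3797
d₁ = [ln(370/374) + (0.023 − 0.029 + ½·0.31²)·1.5] / (σ√T) = (-0.0108 + 0.0631) / 0.3797 = 0.1378 ≈ 0.14
d₂ = 0.1378 − 0.3797 = -0.2419 ≈ -0.24
Risk-neutral Pr[S_T > K] = N(d₂) = N(-0.24) = 0.4052

0.4052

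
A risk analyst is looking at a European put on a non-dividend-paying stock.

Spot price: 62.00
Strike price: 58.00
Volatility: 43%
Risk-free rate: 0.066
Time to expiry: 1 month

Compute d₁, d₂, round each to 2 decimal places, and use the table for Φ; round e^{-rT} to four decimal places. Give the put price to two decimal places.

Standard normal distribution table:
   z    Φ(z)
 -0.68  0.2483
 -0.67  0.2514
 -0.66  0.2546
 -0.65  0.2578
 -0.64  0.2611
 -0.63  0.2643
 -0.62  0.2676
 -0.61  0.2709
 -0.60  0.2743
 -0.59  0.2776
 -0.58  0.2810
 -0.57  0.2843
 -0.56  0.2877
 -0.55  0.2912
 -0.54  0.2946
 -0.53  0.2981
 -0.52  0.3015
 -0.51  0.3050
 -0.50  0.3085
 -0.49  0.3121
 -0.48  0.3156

1.20

σ√T = 0.43 × 0.2887 = 0.1241
d₁ = [ln(62/58) + (0.066 + 0.43²/2)·0.08333] / 0.1241 = [0.0667 + 0.0132] / 0.1241 = 0.6436 → 0.64
d₂ = d₁ − σ√T = 0.6436 − 0.1241 = 0.5195 → 0.52
exp(−rT) = exp(−0.066·0.08333) = 0.9945
N(−d₂) = N(-0.52) = 0.3015;  N(−d₁) = N(-0.64) = 0.2611
P = 58·0.9945·0.3015 − 62·0.2611 = 17.3908 − 16.1882 = 1.2026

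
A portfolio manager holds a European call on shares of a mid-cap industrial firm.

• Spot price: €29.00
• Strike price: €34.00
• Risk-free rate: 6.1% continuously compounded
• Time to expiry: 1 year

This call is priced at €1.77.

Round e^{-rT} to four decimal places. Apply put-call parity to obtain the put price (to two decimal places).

€4.76

e^(−rT) = e^(−0.061·1) = 0.9408
Put-call parity: C − P = S − K·e^(−rT) = 29 − 34·0.9408 = 29 − 31.9872 = -2.9872
P = C − (C − P) = 1.77 − (-2.9872) = 4.7572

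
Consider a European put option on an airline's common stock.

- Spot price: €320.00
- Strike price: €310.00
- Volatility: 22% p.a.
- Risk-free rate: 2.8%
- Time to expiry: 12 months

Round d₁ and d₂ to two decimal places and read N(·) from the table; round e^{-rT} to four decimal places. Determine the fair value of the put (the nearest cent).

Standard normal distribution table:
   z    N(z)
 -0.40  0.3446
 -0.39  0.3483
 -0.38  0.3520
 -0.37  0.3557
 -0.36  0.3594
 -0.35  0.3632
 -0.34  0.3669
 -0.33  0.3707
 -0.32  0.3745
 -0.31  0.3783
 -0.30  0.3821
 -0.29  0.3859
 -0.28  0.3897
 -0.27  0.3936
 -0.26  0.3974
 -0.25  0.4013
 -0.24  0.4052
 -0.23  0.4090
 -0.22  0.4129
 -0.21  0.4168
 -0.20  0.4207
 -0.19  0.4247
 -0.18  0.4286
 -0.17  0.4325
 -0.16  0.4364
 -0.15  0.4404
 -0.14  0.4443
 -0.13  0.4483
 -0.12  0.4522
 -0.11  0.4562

σ√T = 0.22·√1 = 0.2200
d₁ = [ln(320/310) + (0.028 + 0.22²/2)·1] / 0.2200 = [0.0317 + 0.0522] / 0.2200 = 0.3816 which rounds to 0.38
d₂ = d₁ − σ√T = 0.3816 − 0.2200 = 0.1616 which rounds to 0.16
exp(−rT) = exp(−0.028·1) = 0.9724
P = 310·0.9724·N(-0.16) − 320·N(-0.38) = 310·0.9724·0.4364 − 320·0.3520 = 131.5502 − 112.6400 = 18.9102

€18.91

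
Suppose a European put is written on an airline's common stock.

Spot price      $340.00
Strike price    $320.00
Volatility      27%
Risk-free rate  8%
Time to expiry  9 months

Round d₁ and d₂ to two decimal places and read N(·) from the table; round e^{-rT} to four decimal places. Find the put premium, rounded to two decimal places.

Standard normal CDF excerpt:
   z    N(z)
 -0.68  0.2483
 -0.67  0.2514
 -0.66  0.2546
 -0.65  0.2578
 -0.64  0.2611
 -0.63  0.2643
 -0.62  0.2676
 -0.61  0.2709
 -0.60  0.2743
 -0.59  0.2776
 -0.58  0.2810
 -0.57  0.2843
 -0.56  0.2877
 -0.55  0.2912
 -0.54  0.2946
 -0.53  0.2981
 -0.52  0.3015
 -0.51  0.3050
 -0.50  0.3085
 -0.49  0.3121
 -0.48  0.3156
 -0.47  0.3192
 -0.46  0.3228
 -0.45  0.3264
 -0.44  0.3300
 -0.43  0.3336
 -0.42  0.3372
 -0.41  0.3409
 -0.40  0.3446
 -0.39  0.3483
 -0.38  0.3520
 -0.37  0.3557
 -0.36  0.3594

σ√T = 0.27·√0.75 = 0.2338
d₁ = [ln(340/320) + (0.08 + 0.27²/2)·0.75] / 0.2338 = [0.0606 + 0.0873] / 0.2338 = 0.6328 → 0.63
d₂ = d₁ − σ√T = 0.6328 − 0.2338 = 0.3990 → 0.40
e^(−rT) = e^(−0.08·0.75) = 0.9418
N(−d₂) = N(-0.40) = 0.3446;  N(−d₁) = N(-0.63) = 0.2643
P = 320·0.9418·0.3446 − 340·0.2643 = 103.8542 − 89.8620 = 13.9922

$13.99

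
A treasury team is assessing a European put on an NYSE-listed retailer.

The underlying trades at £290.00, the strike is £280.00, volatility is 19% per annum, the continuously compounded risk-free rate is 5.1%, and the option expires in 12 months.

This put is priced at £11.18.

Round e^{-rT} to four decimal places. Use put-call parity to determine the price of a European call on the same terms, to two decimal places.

exp(−rT) = exp(−0.051·1) = 0.9503
Put-call parity: C − P = S − K·e^(−rT) = 290 − 280·0.9503 = 290 − 266.0840 = 23.9160
C = P + (C − P) = 11.18 + (23.9160) = 35.0960

£35.10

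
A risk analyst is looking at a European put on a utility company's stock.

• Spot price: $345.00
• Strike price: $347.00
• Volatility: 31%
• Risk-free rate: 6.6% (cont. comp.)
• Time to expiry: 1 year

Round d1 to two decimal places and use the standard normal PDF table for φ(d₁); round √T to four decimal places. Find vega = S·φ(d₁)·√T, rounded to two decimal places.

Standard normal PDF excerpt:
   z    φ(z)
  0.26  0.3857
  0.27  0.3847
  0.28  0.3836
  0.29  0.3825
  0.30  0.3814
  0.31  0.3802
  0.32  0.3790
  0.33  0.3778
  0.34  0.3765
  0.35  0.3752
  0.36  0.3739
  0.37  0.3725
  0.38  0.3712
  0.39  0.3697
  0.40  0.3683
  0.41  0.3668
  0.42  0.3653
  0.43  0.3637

129.44

σ√T = 0.31·√1 = 0.3100
d₁ = [ln(345/347) + (0.066 + 0.31²/2)·1] / 0.3100 = [-0.0058 + 0.1141] / 0.3100 = 0.3493 which rounds to 0.35
√T = √1 = 1.0000
φ(d₁) = φ(0.35) = 0.3752
vega = S·φ(d₁)·√T = 345·0.3752·1.0000 = 129.4440
(Vega is the same for a European call and put with the same parameters.)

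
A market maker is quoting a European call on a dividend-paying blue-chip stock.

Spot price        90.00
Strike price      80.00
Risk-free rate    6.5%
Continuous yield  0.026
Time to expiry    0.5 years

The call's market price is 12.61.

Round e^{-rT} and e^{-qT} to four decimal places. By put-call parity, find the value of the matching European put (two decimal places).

1.21

exp(−qT) = exp(−0.026·0.5) = 0.9871;  exp(−rT) = exp(−0.065·0.5) = 0.9680
Put-call parity: C − P = S·e^(−qT) − K·e^(−rT) = 90·0.9871 − 80·0.9680 = 88.8390 − 77.4400 = 11.3990
P = C − (C − P) = 12.61 − (11.3990) = 1.2110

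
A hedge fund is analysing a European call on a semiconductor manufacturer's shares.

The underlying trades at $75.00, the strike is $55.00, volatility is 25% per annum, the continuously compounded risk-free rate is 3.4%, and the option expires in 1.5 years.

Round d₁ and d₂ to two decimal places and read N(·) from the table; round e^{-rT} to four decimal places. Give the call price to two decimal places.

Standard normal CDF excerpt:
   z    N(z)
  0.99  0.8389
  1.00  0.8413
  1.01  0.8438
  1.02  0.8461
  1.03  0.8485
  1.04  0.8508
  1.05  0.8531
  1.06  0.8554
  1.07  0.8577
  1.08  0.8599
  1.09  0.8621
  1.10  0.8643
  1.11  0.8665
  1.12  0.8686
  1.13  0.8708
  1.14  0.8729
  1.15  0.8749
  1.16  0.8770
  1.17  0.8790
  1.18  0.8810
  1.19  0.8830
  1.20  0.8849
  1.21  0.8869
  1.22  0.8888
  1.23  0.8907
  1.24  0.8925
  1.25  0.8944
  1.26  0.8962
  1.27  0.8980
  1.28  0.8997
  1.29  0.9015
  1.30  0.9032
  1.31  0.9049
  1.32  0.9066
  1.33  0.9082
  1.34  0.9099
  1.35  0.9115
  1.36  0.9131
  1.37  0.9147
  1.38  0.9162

$23.77

σ√T = 0.25 × 1.2247 = 0.3062
d₁ = [ln(75/55) + (0.034 + 0.25²/2)·1.5] / 0.3062 = [0.3102 + 0.0979] / 0.3062 = 1.3326 ⇒ 1.33
d₂ = d₁ − σ√T = 1.3326 − 0.3062 = 1.0264 ⇒ 1.03
e^(−rT) = e^(−0.034·1.5) = 0.9503
C = 75·N(1.33) − 55·0.9503·N(1.03) = 75·0.9082 − 55·0.9503·0.8485 = 68.1150 − 44.3481 = 23.7669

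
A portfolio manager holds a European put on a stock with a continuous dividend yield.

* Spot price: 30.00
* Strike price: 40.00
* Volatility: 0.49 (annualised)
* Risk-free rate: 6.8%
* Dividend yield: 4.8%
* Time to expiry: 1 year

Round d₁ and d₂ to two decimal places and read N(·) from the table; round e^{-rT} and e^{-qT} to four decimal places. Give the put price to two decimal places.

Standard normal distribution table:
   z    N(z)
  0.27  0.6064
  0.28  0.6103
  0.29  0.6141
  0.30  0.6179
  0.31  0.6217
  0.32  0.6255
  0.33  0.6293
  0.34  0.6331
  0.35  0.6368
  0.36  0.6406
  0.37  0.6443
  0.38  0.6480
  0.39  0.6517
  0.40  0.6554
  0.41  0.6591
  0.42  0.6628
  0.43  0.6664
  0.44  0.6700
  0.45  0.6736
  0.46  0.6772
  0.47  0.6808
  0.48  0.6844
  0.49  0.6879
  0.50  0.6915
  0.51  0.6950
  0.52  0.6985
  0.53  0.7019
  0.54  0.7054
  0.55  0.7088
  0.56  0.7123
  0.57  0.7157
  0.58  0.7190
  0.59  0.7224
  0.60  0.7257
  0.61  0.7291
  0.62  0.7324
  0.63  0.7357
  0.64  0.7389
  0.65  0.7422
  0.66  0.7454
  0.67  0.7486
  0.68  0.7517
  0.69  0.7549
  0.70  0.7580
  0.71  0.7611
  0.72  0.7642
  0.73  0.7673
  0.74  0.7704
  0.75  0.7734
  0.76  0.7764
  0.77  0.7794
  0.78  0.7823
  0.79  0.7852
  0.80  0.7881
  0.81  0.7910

σ√T = 0.49·√1 = 0.4900
d₁ = [ln(30/40) + (0.068 − 0.048 + ½·0.49²)·1] / (σ√T) = (-0.2877 + 0.1401) / 0.4900 = -0.3013 ≈ -0.30
d₂ = -0.3013 − 0.4900 = -0.7913 ≈ -0.79
e^(−qT) = e^(−0.048·1) = 0.9531;  e^(−rT) = e^(−0.068·1) = 0.9343
N(−d₂) = N(0.79) = 0.7852;  N(−d₁) = N(0.30) = 0.6179
P = 40·0.9343·0.7852 − 30·0.9531·0.6179 = 29.3445 − 17.6676 = 11.6769

11.68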